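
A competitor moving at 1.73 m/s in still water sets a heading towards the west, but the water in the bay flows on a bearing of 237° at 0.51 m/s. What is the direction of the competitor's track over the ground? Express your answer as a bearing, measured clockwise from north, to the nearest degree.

263°

Taking east as x and north as y: velocity relative to the water = (-1.730, 0.000) m/s; the water relative to ground = (-0.428, -0.278) m/s.
Velocity relative to ground = (-1.730, 0.000) + (-0.428, -0.278) = (-2.158, -0.278) m/s.
Bearing = atan2(-2.16, -0.28) = 262.66° clockwise from north.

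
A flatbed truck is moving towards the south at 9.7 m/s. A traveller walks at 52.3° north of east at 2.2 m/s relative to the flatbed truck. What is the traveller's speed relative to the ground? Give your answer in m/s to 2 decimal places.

8.07 m/s

Taking east as x and north as y: flatbed truck velocity = (0.000, -9.700) m/s; traveller velocity relative to flatbed truck = (1.345, 1.741) m/s.
Velocity relative to ground = (0.000, -9.700) + (1.345, 1.741) = (1.345, -7.959) m/s.
Speed = |(1.345, -7.959)| = 8.072 m/s.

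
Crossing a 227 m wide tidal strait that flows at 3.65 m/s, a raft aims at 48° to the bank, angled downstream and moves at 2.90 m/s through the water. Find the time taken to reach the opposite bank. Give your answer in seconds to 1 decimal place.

The component of the raft's velocity perpendicular to the bank is 2.90 × sin 48° = 2.155 m/s.
The current is parallel to the bank, so it does not affect the crossing time.
Time = 227 / 2.155 = 105.331 s.

105.3 s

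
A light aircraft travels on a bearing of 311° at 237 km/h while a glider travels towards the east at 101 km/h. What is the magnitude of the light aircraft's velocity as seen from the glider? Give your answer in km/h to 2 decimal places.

320.16 km/h

Taking east as x and north as y: light aircraft velocity = (-178.866, 155.486) km/h; glider velocity = (101.000, 0.000) km/h.
Velocity of light aircraft relative to glider = (-178.866, 155.486) − (101.000, 0.000) = (-279.866, 155.486) km/h.
Magnitude = |(-279.866, 155.486)| = 320.158 km/h.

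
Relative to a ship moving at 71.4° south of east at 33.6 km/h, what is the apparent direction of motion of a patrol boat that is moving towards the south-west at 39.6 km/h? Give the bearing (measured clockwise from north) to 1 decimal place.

Taking east as x and north as y: patrol boat velocity = (-28.001, -28.001) km/h; ship velocity = (10.717, -31.845) km/h.
Velocity of patrol boat relative to ship = (-28.001, -28.001) − (10.717, -31.845) = (-38.718, 3.844) km/h.
Bearing = atan2(-38.72, 3.84) = 275.67° clockwise from north.

275.7°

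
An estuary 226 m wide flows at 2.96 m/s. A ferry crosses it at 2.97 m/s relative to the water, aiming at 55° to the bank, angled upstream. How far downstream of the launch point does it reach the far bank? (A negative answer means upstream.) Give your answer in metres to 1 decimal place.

Perpendicular speed = 2.433 m/s; crossing time = 226 / 2.433 = 92.894 s.
Net downstream speed = 1.256 m/s.
Drift = 1.256 × 92.894 = 116.719 m (downstream).

116.7 m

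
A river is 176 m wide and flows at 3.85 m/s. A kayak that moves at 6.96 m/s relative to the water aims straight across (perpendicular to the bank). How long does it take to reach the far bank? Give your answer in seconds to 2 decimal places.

The component of the kayak's velocity perpendicular to the bank is 6.96 m/s.
The current is parallel to the bank, so it does not affect the crossing time.
Time = 176 / 6.960 = 25.287 s.

25.29 s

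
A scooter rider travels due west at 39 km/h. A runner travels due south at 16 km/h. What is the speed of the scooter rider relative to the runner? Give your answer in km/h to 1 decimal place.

Taking east as x and north as y: scooter rider velocity = (-39.000, 0.000) km/h; runner velocity = (0.000, -16.000) km/h.
Velocity of scooter rider relative to runner = (-39.000, 0.000) − (0.000, -16.000) = (-39.000, 16.000) km/h.
Magnitude = |(-39.000, 16.000)| = 42.154 km/h.

42.2 km/h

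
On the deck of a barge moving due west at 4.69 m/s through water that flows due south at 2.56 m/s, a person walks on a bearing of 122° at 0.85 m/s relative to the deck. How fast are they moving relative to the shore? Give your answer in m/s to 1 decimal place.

In east/north components (m/s): person relative to barge = (0.721, -0.450); barge relative to water = (-4.690, 0.000); water relative to ground = (0.000, -2.560).
Sum = (-3.969, -3.010) m/s.
Speed = |(-3.969, -3.010)| = 4.982 m/s.

5.0 m/s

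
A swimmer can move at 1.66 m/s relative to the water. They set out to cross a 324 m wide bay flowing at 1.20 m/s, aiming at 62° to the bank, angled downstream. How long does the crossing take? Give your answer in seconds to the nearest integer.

The component of the swimmer's velocity perpendicular to the bank is 1.66 × sin 62° = 1.466 m/s.
The current is parallel to the bank, so it does not affect the crossing time.
Time = 324 / 1.466 = 221.056 s.

221 s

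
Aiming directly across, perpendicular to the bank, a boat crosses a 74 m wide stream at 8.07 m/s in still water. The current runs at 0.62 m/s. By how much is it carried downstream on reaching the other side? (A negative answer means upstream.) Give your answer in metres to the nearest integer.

Perpendicular speed = 8.070 m/s; crossing time = 74 / 8.070 = 9.170 s.
Net downstream speed = 0.620 m/s.
Drift = 0.620 × 9.170 = 5.685 m (downstream).

6 m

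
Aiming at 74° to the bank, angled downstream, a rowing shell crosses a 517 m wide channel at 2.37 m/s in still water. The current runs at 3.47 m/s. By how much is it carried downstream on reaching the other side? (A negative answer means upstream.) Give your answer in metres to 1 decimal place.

935.7 m

Perpendicular speed = 2.278 m/s; crossing time = 517 / 2.278 = 226.935 s.
Net downstream speed = 4.123 m/s.
Drift = 4.123 × 226.935 = 935.710 m (downstream).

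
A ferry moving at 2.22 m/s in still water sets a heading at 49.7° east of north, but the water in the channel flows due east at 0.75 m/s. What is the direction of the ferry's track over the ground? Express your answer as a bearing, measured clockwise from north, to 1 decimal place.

Taking east as x and north as y: velocity relative to the water = (1.693, 1.436) m/s; the water relative to ground = (0.750, 0.000) m/s.
Velocity relative to ground = (1.693, 1.436) + (0.750, 0.000) = (2.443, 1.436) m/s.
Bearing = atan2(2.44, 1.44) = 59.56° clockwise from north.

059.6°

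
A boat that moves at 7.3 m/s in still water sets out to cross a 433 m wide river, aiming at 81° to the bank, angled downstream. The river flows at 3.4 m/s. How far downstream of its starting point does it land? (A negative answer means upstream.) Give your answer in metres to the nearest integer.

273 m

Perpendicular speed = 7.210 m/s; crossing time = 433 / 7.210 = 60.054 s.
Net downstream speed = 4.542 m/s.
Drift = 4.542 × 60.054 = 272.766 m (downstream).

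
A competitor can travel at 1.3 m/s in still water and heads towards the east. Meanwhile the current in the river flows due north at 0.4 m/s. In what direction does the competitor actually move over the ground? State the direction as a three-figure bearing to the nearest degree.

Taking east as x and north as y: velocity relative to the water = (1.300, 0.000) m/s; the water relative to ground = (0.000, 0.400) m/s.
Velocity relative to ground = (1.300, 0.000) + (0.000, 0.400) = (1.300, 0.400) m/s.
Bearing = atan2(1.30, 0.40) = 72.90° clockwise from north.

073°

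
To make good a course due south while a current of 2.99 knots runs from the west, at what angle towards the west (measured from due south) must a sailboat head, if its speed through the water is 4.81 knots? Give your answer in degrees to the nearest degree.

38°

The current pushes perpendicular to the desired track; the heading must have a component into the current equal to 2.99 knots: 4.81 sin θ = 2.99.
sin θ = 0.6216, so θ = 38.435°.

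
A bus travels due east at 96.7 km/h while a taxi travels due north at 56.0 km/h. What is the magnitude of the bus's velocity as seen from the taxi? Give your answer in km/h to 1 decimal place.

Taking east as x and north as y: bus velocity = (96.700, 0.000) km/h; taxi velocity = (0.000, 56.000) km/h.
Velocity of bus relative to taxi = (96.700, 0.000) − (0.000, 56.000) = (96.700, -56.000) km/h.
Magnitude = |(96.700, -56.000)| = 111.745 km/h.

111.7 km/h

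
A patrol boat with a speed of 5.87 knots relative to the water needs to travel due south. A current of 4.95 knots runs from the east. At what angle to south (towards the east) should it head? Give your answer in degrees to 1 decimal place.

The current pushes perpendicular to the desired track; the heading must have a component into the current equal to 4.95 knots: 5.87 sin θ = 4.95.
sin θ = 0.8433, so θ = 57.487°.

57.5°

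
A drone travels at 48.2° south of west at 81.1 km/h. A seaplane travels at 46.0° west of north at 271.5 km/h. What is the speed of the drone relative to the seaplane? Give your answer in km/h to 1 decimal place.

Taking east as x and north as y: drone velocity = (-54.056, -60.458) km/h; seaplane velocity = (-195.301, 188.600) km/h.
Velocity of drone relative to seaplane = (-54.056, -60.458) − (-195.301, 188.600) = (141.245, -249.058) km/h.
Magnitude = |(141.245, -249.058)| = 286.321 km/h.

286.3 km/h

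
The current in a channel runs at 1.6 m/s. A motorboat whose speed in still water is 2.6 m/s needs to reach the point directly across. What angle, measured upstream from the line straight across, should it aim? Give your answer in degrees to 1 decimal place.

To cancel the current, the upstream component of the motorboat's velocity must equal the flow: 2.6 sin θ = 1.6.
sin θ = 1.6 / 2.6 = 0.6154.
θ = arcsin(0.6154) = 37.980°.

38.0°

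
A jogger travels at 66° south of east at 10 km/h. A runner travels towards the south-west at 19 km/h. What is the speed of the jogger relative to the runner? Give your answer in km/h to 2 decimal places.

Taking east as x and north as y: jogger velocity = (4.067, -9.135) km/h; runner velocity = (-13.435, -13.435) km/h.
Velocity of jogger relative to runner = (4.067, -9.135) − (-13.435, -13.435) = (17.502, 4.300) km/h.
Magnitude = |(17.502, 4.300)| = 18.023 km/h.

18.02 km/h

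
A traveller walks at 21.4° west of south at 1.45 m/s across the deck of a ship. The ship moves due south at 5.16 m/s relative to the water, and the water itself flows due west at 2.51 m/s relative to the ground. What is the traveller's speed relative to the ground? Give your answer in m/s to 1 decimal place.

In east/north components (m/s): traveller relative to ship = (-0.529, -1.350); ship relative to water = (0.000, -5.160); water relative to ground = (-2.510, 0.000).
Sum = (-3.039, -6.510) m/s.
Speed = |(-3.039, -6.510)| = 7.184 m/s.

7.2 m/s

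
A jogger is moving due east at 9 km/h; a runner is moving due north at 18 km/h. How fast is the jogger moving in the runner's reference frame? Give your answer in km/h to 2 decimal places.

Taking east as x and north as y: jogger velocity = (9.000, 0.000) km/h; runner velocity = (0.000, 18.000) km/h.
Velocity of jogger relative to runner = (9.000, 0.000) − (0.000, 18.000) = (9.000, -18.000) km/h.
Magnitude = |(9.000, -18.000)| = 20.125 km/h.

20.12 km/h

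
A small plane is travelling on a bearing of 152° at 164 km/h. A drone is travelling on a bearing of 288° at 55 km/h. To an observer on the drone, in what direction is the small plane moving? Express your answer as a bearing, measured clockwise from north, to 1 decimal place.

Taking east as x and north as y: small plane velocity = (76.993, -144.803) km/h; drone velocity = (-52.308, 16.996) km/h.
Velocity of small plane relative to drone = (76.993, -144.803) − (-52.308, 16.996) = (129.301, -161.799) km/h.
Bearing = atan2(129.30, -161.80) = 141.37° clockwise from north.

141.4°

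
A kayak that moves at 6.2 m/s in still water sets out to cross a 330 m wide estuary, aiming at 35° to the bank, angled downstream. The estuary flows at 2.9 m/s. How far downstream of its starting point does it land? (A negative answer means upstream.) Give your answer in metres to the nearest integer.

740 m

Perpendicular speed = 3.556 m/s; crossing time = 330 / 3.556 = 92.796 s.
Net downstream speed = 7.979 m/s.
Drift = 7.979 × 92.796 = 740.398 m (downstream).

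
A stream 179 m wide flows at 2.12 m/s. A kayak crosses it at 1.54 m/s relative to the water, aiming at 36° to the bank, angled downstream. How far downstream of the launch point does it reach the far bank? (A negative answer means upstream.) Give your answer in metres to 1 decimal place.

Perpendicular speed = 0.905 m/s; crossing time = 179 / 0.905 = 197.749 s.
Net downstream speed = 3.366 m/s.
Drift = 3.366 × 197.749 = 665.600 m (downstream).

665.6 m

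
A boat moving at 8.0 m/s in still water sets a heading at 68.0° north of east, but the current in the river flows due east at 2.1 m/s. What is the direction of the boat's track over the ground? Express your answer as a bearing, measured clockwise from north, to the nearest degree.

Taking east as x and north as y: velocity relative to the water = (2.997, 7.417) m/s; the water relative to ground = (2.100, 0.000) m/s.
Velocity relative to ground = (2.997, 7.417) + (2.100, 0.000) = (5.097, 7.417) m/s.
Bearing = atan2(5.10, 7.42) = 34.49° clockwise from north.

034°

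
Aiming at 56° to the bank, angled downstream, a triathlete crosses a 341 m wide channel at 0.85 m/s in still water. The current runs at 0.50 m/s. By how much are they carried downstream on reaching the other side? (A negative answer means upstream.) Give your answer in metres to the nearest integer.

472 m

Perpendicular speed = 0.705 m/s; crossing time = 341 / 0.705 = 483.906 s.
Net downstream speed = 0.975 m/s.
Drift = 0.975 × 483.906 = 471.961 m (downstream).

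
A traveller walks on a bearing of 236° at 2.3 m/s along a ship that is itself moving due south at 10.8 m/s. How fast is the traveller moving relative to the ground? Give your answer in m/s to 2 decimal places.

Taking east as x and north as y: ship velocity = (0.000, -10.800) m/s; traveller velocity relative to ship = (-1.907, -1.286) m/s.
Velocity relative to ground = (0.000, -10.800) + (-1.907, -1.286) = (-1.907, -12.086) m/s.
Speed = |(-1.907, -12.086)| = 12.236 m/s.

12.24 m/s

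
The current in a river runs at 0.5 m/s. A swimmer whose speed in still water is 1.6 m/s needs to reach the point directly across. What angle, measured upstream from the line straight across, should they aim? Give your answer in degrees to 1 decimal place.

18.2°

To cancel the current, the upstream component of the swimmer's velocity must equal the flow: 1.6 sin θ = 0.5.
sin θ = 0.5 / 1.6 = 0.3125.
θ = arcsin(0.3125) = 18.210°.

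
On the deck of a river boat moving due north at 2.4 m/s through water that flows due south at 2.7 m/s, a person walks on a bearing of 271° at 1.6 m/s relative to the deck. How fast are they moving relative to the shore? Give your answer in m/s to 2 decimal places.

1.62 m/s

In east/north components (m/s): person relative to river boat = (-1.600, 0.028); river boat relative to water = (0.000, 2.400); water relative to ground = (0.000, -2.700).
Sum = (-1.600, -0.272) m/s.
Speed = |(-1.600, -0.272)| = 1.623 m/s.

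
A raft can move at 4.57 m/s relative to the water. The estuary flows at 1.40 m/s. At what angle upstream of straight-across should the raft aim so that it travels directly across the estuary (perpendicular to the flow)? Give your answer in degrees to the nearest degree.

18°

To cancel the current, the upstream component of the raft's velocity must equal the flow: 4.57 sin θ = 1.40.
sin θ = 1.40 / 4.57 = 0.3063.
θ = arcsin(0.3063) = 17.839°.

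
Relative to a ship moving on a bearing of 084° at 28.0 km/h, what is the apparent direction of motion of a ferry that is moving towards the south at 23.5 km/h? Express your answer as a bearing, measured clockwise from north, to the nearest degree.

226°

Taking east as x and north as y: ferry velocity = (0.000, -23.500) km/h; ship velocity = (27.847, 2.927) km/h.
Velocity of ferry relative to ship = (0.000, -23.500) − (27.847, 2.927) = (-27.847, -26.427) km/h.
Bearing = atan2(-27.85, -26.43) = 226.50° clockwise from north.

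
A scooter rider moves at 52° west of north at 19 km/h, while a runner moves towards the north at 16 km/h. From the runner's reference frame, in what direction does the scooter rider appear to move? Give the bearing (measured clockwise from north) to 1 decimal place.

Taking east as x and north as y: scooter rider velocity = (-14.972, 11.698) km/h; runner velocity = (0.000, 16.000) km/h.
Velocity of scooter rider relative to runner = (-14.972, 11.698) − (0.000, 16.000) = (-14.972, -4.302) km/h.
Bearing = atan2(-14.97, -4.30) = 253.97° clockwise from north.

254.0°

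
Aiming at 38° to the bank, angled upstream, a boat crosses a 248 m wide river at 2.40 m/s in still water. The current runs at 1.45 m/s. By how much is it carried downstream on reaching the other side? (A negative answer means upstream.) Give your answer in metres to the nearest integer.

-74 m

Perpendicular speed = 1.478 m/s; crossing time = 248 / 1.478 = 167.841 s.
Net downstream speed = -0.441 m/s.
Drift = -0.441 × 167.841 = -74.056 m (upstream).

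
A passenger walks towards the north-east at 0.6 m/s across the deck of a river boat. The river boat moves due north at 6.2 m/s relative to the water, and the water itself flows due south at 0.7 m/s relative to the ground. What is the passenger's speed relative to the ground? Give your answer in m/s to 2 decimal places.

5.94 m/s

In east/north components (m/s): passenger relative to river boat = (0.424, 0.424); river boat relative to water = (0.000, 6.200); water relative to ground = (0.000, -0.700).
Sum = (0.424, 5.924) m/s.
Speed = |(0.424, 5.924)| = 5.939 m/s.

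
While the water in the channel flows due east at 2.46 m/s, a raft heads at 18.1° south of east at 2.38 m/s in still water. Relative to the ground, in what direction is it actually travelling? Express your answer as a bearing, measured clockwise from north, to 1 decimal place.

Taking east as x and north as y: velocity relative to the water = (2.262, -0.739) m/s; the water relative to ground = (2.460, 0.000) m/s.
Velocity relative to ground = (2.262, -0.739) + (2.460, 0.000) = (4.722, -0.739) m/s.
Bearing = atan2(4.72, -0.74) = 98.90° clockwise from north.

098.9°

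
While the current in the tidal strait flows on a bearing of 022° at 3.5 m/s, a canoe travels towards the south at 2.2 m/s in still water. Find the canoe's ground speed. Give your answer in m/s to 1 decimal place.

Taking east as x and north as y: velocity relative to the water = (0.000, -2.200) m/s; the water relative to ground = (1.311, 3.245) m/s.
Velocity relative to ground = (0.000, -2.200) + (1.311, 3.245) = (1.311, 1.045) m/s.
Speed = |(1.311, 1.045)| = 1.677 m/s.

1.7 m/s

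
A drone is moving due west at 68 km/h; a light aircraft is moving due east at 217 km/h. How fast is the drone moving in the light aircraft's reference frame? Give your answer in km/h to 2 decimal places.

285.00 km/h

Taking east as x and north as y: drone velocity = (-68.000, 0.000) km/h; light aircraft velocity = (217.000, 0.000) km/h.
Velocity of drone relative to light aircraft = (-68.000, 0.000) − (217.000, 0.000) = (-285.000, 0.000) km/h.
Magnitude = |(-285.000, 0.000)| = 285.000 km/h.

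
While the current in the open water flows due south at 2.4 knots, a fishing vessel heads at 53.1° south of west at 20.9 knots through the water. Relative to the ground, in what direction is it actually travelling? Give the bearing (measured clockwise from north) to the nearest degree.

213°

Taking east as x and north as y: velocity relative to the water = (-12.549, -16.713) knots; the water relative to ground = (0.000, -2.400) knots.
Velocity relative to ground = (-12.549, -16.713) + (0.000, -2.400) = (-12.549, -19.113) knots.
Bearing = atan2(-12.55, -19.11) = 213.29° clockwise from north.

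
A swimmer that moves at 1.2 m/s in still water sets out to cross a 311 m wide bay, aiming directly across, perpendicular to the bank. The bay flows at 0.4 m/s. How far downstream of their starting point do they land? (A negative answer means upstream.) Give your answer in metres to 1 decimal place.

103.7 m

Perpendicular speed = 1.200 m/s; crossing time = 311 / 1.200 = 259.167 s.
Net downstream speed = 0.400 m/s.
Drift = 0.400 × 259.167 = 103.667 m (downstream).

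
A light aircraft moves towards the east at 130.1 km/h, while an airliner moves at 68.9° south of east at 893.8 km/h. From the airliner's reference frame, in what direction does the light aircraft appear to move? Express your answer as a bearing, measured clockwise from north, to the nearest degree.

347°

Taking east as x and north as y: light aircraft velocity = (130.100, 0.000) km/h; airliner velocity = (321.765, -833.874) km/h.
Velocity of light aircraft relative to airliner = (130.100, 0.000) − (321.765, -833.874) = (-191.665, 833.874) km/h.
Bearing = atan2(-191.67, 833.87) = 347.06° clockwise from north.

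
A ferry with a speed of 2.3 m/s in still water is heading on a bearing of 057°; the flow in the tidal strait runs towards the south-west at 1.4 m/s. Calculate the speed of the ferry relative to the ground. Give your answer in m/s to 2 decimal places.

Taking east as x and north as y: velocity relative to the water = (1.929, 1.253) m/s; the water relative to ground = (-0.990, -0.990) m/s.
Velocity relative to ground = (1.929, 1.253) + (-0.990, -0.990) = (0.939, 0.263) m/s.
Speed = |(0.939, 0.263)| = 0.975 m/s.

0.98 m/s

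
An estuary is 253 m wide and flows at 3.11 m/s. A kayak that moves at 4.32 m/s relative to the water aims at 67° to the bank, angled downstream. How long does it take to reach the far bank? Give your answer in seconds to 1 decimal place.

The component of the kayak's velocity perpendicular to the bank is 4.32 × sin 67° = 3.977 m/s.
The flow acts along the bank and has no component across it.
Time = 253 / 3.977 = 63.622 s.

63.6 s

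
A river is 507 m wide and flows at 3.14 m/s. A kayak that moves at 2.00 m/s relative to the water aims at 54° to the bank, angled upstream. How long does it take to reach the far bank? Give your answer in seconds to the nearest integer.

313 s

The component of the kayak's velocity perpendicular to the bank is 2.00 × sin 54° = 1.618 m/s.
Only the cross-stream component determines the crossing time; the current contributes nothing perpendicular to the bank.
Time = 507 / 1.618 = 313.343 s.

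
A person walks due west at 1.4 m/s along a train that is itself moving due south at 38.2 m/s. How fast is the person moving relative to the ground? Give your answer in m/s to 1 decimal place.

38.2 m/s

Taking east as x and north as y: train velocity = (0.000, -38.200) m/s; person velocity relative to train = (-1.400, 0.000) m/s.
Velocity relative to ground = (0.000, -38.200) + (-1.400, 0.000) = (-1.400, -38.200) m/s.
Speed = |(-1.400, -38.200)| = 38.226 m/s.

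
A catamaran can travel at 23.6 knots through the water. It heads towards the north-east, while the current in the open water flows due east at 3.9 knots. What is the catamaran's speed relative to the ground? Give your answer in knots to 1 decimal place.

26.5 knots

Taking east as x and north as y: velocity relative to the water = (16.688, 16.688) knots; the water relative to ground = (3.900, 0.000) knots.
Velocity relative to ground = (16.688, 16.688) + (3.900, 0.000) = (20.588, 16.688) knots.
Speed = |(20.588, 16.688)| = 26.502 knots.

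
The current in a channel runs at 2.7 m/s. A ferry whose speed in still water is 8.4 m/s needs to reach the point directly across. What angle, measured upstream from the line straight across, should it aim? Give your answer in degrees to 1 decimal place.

To cancel the current, the upstream component of the ferry's velocity must equal the flow: 8.4 sin θ = 2.7.
sin θ = 2.7 / 8.4 = 0.3214.
θ = arcsin(0.3214) = 18.749°.

18.7°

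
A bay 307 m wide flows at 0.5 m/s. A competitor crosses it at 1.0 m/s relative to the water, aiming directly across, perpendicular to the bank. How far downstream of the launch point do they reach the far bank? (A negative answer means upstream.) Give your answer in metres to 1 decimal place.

Perpendicular speed = 1.000 m/s; crossing time = 307 / 1.000 = 307.000 s.
Net downstream speed = 0.500 m/s.
Drift = 0.500 × 307.000 = 153.500 m (downstream).

153.5 m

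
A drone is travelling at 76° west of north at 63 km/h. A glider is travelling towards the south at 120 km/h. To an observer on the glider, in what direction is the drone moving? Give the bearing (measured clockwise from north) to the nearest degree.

Taking east as x and north as y: drone velocity = (-61.129, 15.241) km/h; glider velocity = (0.000, -120.000) km/h.
Velocity of drone relative to glider = (-61.129, 15.241) − (0.000, -120.000) = (-61.129, 135.241) km/h.
Bearing = atan2(-61.13, 135.24) = 335.68° clockwise from north.

336°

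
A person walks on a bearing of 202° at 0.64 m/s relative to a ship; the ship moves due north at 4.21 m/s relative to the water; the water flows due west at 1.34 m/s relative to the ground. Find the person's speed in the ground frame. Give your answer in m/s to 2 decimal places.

3.95 m/s

In east/north components (m/s): person relative to ship = (-0.240, -0.593); ship relative to water = (0.000, 4.210); water relative to ground = (-1.340, 0.000).
Sum = (-1.580, 3.617) m/s.
Speed = |(-1.580, 3.617)| = 3.947 m/s.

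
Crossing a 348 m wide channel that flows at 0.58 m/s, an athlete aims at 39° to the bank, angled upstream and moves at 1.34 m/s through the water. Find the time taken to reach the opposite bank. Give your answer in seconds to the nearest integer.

The component of the athlete's velocity perpendicular to the bank is 1.34 × sin 39° = 0.843 m/s.
The flow acts along the bank and has no component across it.
Time = 348 / 0.843 = 412.670 s.

413 s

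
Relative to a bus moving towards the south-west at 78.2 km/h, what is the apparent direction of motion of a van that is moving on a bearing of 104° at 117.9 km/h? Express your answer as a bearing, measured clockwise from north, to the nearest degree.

081°

Taking east as x and north as y: van velocity = (114.398, -28.523) km/h; bus velocity = (-55.296, -55.296) km/h.
Velocity of van relative to bus = (114.398, -28.523) − (-55.296, -55.296) = (169.694, 26.773) km/h.
Bearing = atan2(169.69, 26.77) = 81.03° clockwise from north.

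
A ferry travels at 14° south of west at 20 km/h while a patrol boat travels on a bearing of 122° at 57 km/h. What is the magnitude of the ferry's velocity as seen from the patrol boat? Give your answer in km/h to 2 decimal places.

72.34 km/h

Taking east as x and north as y: ferry velocity = (-19.406, -4.838) km/h; patrol boat velocity = (48.339, -30.205) km/h.
Velocity of ferry relative to patrol boat = (-19.406, -4.838) − (48.339, -30.205) = (-67.745, 25.367) km/h.
Magnitude = |(-67.745, 25.367)| = 72.338 km/h.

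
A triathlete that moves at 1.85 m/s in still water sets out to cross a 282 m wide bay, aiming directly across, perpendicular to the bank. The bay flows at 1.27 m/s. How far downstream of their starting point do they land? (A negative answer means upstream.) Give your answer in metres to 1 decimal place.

193.6 m

Perpendicular speed = 1.850 m/s; crossing time = 282 / 1.850 = 152.432 s.
Net downstream speed = 1.270 m/s.
Drift = 1.270 × 152.432 = 193.589 m (downstream).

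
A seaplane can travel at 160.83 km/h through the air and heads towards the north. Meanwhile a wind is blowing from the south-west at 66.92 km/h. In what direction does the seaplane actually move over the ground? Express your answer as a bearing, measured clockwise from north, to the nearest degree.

013°

Taking east as x and north as y: velocity relative to the air = (0.000, 160.830) km/h; the air relative to ground = (47.320, 47.320) km/h.
Velocity relative to ground = (0.000, 160.830) + (47.320, 47.320) = (47.320, 208.150) km/h.
Bearing = atan2(47.32, 208.15) = 12.81° clockwise from north.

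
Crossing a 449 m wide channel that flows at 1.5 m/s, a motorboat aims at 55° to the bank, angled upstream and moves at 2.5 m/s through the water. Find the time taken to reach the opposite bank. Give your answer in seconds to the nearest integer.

The component of the motorboat's velocity perpendicular to the bank is 2.5 × sin 55° = 2.048 m/s.
The current is parallel to the bank, so it does not affect the crossing time.
Time = 449 / 2.048 = 219.251 s.

219 s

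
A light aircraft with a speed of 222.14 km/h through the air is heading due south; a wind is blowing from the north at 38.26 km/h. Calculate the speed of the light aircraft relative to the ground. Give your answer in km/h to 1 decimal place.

260.4 km/h

Taking east as x and north as y: velocity relative to the air = (0.000, -222.140) km/h; the air relative to ground = (0.000, -38.260) km/h.
Velocity relative to ground = (0.000, -222.140) + (0.000, -38.260) = (0.000, -260.400) km/h.
Speed = |(0.000, -260.400)| = 260.400 km/h.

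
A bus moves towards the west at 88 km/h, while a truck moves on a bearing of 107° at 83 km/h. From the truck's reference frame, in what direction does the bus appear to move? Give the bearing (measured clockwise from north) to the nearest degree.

Taking east as x and north as y: bus velocity = (-88.000, 0.000) km/h; truck velocity = (79.373, -24.267) km/h.
Velocity of bus relative to truck = (-88.000, 0.000) − (79.373, -24.267) = (-167.373, 24.267) km/h.
Bearing = atan2(-167.37, 24.27) = 278.25° clockwise from north.

278°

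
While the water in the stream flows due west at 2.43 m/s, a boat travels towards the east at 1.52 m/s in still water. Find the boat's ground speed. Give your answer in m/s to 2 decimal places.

0.91 m/s

Taking east as x and north as y: velocity relative to the water = (1.520, 0.000) m/s; the water relative to ground = (-2.430, 0.000) m/s.
Velocity relative to ground = (1.520, 0.000) + (-2.430, 0.000) = (-0.910, 0.000) m/s.
Speed = |(-0.910, 0.000)| = 0.910 m/s.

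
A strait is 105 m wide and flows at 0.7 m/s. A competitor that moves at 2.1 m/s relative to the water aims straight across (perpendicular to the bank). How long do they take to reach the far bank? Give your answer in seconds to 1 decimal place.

The component of the competitor's velocity perpendicular to the bank is 2.1 m/s.
Only the cross-stream component determines the crossing time; the current contributes nothing perpendicular to the bank.
Time = 105 / 2.100 = 50.000 s.

50.0 s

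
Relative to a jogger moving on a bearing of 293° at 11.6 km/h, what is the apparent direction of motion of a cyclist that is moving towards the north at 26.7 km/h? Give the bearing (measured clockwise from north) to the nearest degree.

Taking east as x and north as y: cyclist velocity = (0.000, 26.700) km/h; jogger velocity = (-10.678, 4.532) km/h.
Velocity of cyclist relative to jogger = (0.000, 26.700) − (-10.678, 4.532) = (10.678, 22.168) km/h.
Bearing = atan2(10.68, 22.17) = 25.72° clockwise from north.

026°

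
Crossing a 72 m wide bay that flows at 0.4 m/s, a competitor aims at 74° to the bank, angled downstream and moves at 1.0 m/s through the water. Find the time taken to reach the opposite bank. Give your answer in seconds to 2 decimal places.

The component of the competitor's velocity perpendicular to the bank is 1.0 × sin 74° = 0.961 m/s.
The flow acts along the bank and has no component across it.
Time = 72 / 0.961 = 74.902 s.

74.90 s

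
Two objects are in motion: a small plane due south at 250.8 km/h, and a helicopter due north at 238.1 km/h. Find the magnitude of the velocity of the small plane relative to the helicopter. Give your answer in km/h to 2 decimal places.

Taking east as x and north as y: small plane velocity = (0.000, -250.800) km/h; helicopter velocity = (0.000, 238.100) km/h.
Velocity of small plane relative to helicopter = (0.000, -250.800) − (0.000, 238.100) = (0.000, -488.900) km/h.
Magnitude = |(0.000, -488.900)| = 488.900 km/h.

488.90 km/h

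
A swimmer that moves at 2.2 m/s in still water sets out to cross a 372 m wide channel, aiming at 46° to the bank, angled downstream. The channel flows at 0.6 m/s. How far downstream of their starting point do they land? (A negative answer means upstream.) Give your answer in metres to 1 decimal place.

500.3 m

Perpendicular speed = 1.583 m/s; crossing time = 372 / 1.583 = 235.064 s.
Net downstream speed = 2.128 m/s.
Drift = 2.128 × 235.064 = 500.275 m (downstream).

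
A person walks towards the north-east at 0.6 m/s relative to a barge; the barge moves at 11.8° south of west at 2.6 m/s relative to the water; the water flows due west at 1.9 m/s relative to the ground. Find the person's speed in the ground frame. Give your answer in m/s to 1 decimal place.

In east/north components (m/s): person relative to barge = (0.424, 0.424); barge relative to water = (-2.545, -0.532); water relative to ground = (-1.900, 0.000).
Sum = (-4.021, -0.107) m/s.
Speed = |(-4.021, -0.107)| = 4.022 m/s.

4.0 m/s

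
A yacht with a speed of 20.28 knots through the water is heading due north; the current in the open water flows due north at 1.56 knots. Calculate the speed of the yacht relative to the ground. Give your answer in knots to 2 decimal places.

21.84 knots

Taking east as x and north as y: velocity relative to the water = (0.000, 20.280) knots; the water relative to ground = (0.000, 1.560) knots.
Velocity relative to ground = (0.000, 20.280) + (0.000, 1.560) = (0.000, 21.840) knots.
Speed = |(0.000, 21.840)| = 21.840 knots.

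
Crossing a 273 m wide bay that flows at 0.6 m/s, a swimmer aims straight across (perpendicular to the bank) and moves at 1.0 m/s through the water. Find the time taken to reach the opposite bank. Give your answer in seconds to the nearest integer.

273 s

The component of the swimmer's velocity perpendicular to the bank is 1.0 m/s.
Only the cross-stream component determines the crossing time; the current contributes nothing perpendicular to the bank.
Time = 273 / 1.000 = 273.000 s.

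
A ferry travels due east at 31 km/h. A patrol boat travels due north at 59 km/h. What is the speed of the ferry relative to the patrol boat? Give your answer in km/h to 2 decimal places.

66.65 km/h

Taking east as x and north as y: ferry velocity = (31.000, 0.000) km/h; patrol boat velocity = (0.000, 59.000) km/h.
Velocity of ferry relative to patrol boat = (31.000, 0.000) − (0.000, 59.000) = (31.000, -59.000) km/h.
Magnitude = |(31.000, -59.000)| = 66.648 km/h.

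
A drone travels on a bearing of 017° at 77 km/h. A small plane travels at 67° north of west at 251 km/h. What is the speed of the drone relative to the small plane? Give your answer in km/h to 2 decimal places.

Taking east as x and north as y: drone velocity = (22.513, 73.635) km/h; small plane velocity = (-98.074, 231.047) km/h.
Velocity of drone relative to small plane = (22.513, 73.635) − (-98.074, 231.047) = (120.586, -157.411) km/h.
Magnitude = |(120.586, -157.411)| = 198.291 km/h.

198.29 km/h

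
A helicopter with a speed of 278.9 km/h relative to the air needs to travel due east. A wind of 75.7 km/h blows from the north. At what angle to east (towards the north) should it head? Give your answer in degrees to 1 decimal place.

15.7°

The wind pushes perpendicular to the desired track; the heading must have a component into the wind equal to 75.7 km/h: 278.9 sin θ = 75.7.
sin θ = 0.2714, so θ = 15.749°.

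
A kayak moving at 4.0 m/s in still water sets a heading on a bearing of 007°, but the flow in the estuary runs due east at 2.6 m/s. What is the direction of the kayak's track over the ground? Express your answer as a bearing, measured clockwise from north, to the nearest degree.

038°

Taking east as x and north as y: velocity relative to the water = (0.487, 3.970) m/s; the water relative to ground = (2.600, 0.000) m/s.
Velocity relative to ground = (0.487, 3.970) + (2.600, 0.000) = (3.087, 3.970) m/s.
Bearing = atan2(3.09, 3.97) = 37.87° clockwise from north.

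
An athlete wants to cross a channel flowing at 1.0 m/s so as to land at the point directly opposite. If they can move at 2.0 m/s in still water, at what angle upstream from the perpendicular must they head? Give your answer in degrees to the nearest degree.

30°

To cancel the current, the upstream component of the athlete's velocity must equal the flow: 2.0 sin θ = 1.0.
sin θ = 1.0 / 2.0 = 0.5000.
θ = arcsin(0.5000) = 30.000°.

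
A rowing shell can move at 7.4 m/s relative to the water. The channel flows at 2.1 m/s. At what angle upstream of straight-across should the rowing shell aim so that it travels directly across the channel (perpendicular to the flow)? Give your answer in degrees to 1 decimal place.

16.5°

To cancel the current, the upstream component of the rowing shell's velocity must equal the flow: 7.4 sin θ = 2.1.
sin θ = 2.1 / 7.4 = 0.2838.
θ = arcsin(0.2838) = 16.486°.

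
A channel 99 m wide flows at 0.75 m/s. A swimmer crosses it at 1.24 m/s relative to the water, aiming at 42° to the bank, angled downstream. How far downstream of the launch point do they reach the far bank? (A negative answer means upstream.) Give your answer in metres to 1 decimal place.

199.4 m

Perpendicular speed = 0.830 m/s; crossing time = 99 / 0.830 = 119.317 s.
Net downstream speed = 1.671 m/s.
Drift = 1.671 × 119.317 = 199.438 m (downstream).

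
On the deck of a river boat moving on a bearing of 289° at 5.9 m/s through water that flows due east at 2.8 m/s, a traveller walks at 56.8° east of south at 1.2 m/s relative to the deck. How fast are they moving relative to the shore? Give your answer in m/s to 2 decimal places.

2.18 m/s

In east/north components (m/s): traveller relative to river boat = (1.004, -0.657); river boat relative to water = (-5.579, 1.921); water relative to ground = (2.800, 0.000).
Sum = (-1.774, 1.264) m/s.
Speed = |(-1.774, 1.264)| = 2.178 m/s.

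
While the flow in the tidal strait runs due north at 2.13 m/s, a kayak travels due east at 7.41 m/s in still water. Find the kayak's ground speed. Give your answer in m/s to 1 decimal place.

Taking east as x and north as y: velocity relative to the water = (7.410, 0.000) m/s; the water relative to ground = (0.000, 2.130) m/s.
Velocity relative to ground = (7.410, 0.000) + (0.000, 2.130) = (7.410, 2.130) m/s.
Speed = |(7.410, 2.130)| = 7.710 m/s.

7.7 m/s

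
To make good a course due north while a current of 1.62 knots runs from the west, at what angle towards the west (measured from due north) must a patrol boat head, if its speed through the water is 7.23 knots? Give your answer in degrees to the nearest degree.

13°

The current pushes perpendicular to the desired track; the heading must have a component into the current equal to 1.62 knots: 7.23 sin θ = 1.62.
sin θ = 0.2241, so θ = 12.948°.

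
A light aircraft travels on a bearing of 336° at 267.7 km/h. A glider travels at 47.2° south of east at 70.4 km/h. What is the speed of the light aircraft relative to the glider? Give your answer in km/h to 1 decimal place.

335.1 km/h

Taking east as x and north as y: light aircraft velocity = (-108.883, 244.556) km/h; glider velocity = (47.833, -51.655) km/h.
Velocity of light aircraft relative to glider = (-108.883, 244.556) − (47.833, -51.655) = (-156.716, 296.211) km/h.
Magnitude = |(-156.716, 296.211)| = 335.113 km/h.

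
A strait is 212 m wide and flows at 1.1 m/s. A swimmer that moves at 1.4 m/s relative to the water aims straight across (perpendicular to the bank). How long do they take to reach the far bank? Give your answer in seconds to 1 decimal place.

151.4 s

The component of the swimmer's velocity perpendicular to the bank is 1.4 m/s.
The current is parallel to the bank, so it does not affect the crossing time.
Time = 212 / 1.400 = 151.429 s.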